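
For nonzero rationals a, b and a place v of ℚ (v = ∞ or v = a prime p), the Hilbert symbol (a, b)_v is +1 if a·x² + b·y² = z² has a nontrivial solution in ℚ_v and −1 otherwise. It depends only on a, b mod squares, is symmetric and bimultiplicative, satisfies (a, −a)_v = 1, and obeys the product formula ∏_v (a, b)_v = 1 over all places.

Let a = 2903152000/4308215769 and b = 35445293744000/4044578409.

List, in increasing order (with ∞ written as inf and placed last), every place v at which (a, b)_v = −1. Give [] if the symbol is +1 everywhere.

Mod squares: a ≡ 70, b ≡ 30590. Check v ∈ {∞, 2, 3, 5, 7, 11, 13, 17, 19, 23, 29, 37, 43}.
v=29: a=29^0·(≡26), b=29^-2·(≡22) mod 29; (26|29)=-1, (22|29)=+1; (−1)^{0·-2·14}·(-1)^-2·(+1)^0 = +1.
v=2: v_2(a)=7, v_2(b)=7; units ≡ 3, 7 (mod 8); ε·ε+αω+βω = 1·1+7·0+7·1 ≡ 0  ⇒  (a,b)_2 = +1.
v=23: a=23^2·(≡8), b=23^3·(≡5) mod 23; (8|23)=+1, (5|23)=-1; (−1)^{2·3·11}·(+1)^3·(-1)^2 = +1.
v=19: a=19^0·(≡10), b=19^1·(≡18) mod 19; (10|19)=-1, (18|19)=-1; (−1)^{0·1·9}·(-1)^1·(-1)^0 = -1.
v=37: a=37^0·(≡21), b=37^2·(≡3) mod 37; (21|37)=+1, (3|37)=+1; (−1)^{0·2·18}·(+1)^2·(+1)^0 = +1.
v=13: a=13^-2·(≡5), b=13^0·(≡10) mod 13; (5|13)=-1, (10|13)=+1; (−1)^{-2·0·6}·(-1)^0·(+1)^-2 = +1.
v=7: a=7^3·(≡5), b=7^1·(≡4) mod 7; (5|7)=-1, (4|7)=+1; (−1)^{3·1·3}·(-1)^1·(+1)^3 = +1.
v=∞: 70 > 0 and 30590 > 0  ⇒  (a,b)_∞ = +1.
v=3: a=3^-6·(≡1), b=3^-2·(≡2) mod 3; (1|3)=+1, (2|3)=-1; (−1)^{-6·-2·1}·(+1)^-2·(-1)^-6 = +1.
v=17: a=17^-2·(≡13), b=17^-2·(≡14) mod 17; (13|17)=+1, (14|17)=-1; (−1)^{-2·-2·8}·(+1)^-2·(-1)^-2 = +1.
v=5: a=5^3·(≡4), b=5^3·(≡3) mod 5; (4|5)=+1, (3|5)=-1; (−1)^{3·3·2}·(+1)^3·(-1)^3 = -1.
v=11: a=11^-2·(≡4), b=11^0·(≡10) mod 11; (4|11)=+1, (10|11)=-1; (−1)^{-2·0·5}·(+1)^0·(-1)^-2 = +1.
v=43: a=43^0·(≡2), b=43^-2·(≡10) mod 43; (2|43)=-1, (10|43)=+1; (−1)^{0·-2·21}·(-1)^-2·(+1)^0 = +1.
|Ram(70, 30590)| = 2, even; anisotropic at {5, 19}.

[5, 19]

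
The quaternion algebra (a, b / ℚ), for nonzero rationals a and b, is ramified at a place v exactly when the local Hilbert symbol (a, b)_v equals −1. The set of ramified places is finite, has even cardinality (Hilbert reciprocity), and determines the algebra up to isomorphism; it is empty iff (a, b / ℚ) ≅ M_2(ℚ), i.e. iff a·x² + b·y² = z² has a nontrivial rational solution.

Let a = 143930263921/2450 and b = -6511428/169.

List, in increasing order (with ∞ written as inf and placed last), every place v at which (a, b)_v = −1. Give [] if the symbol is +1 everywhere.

(a, b) ≡ (36482, -2233) mod (ℚ^×)²; places V = {2, 3, 5, 7, 11, 13, 17, 29, 37, 53, ∞}.
(a,b)_13: α=0, u≡9; β=-2, v≡12 (mod 13); (9|13)=+1, (12|13)=+1; sign (−1)^0·+1^-2·+1^0 = +1.
(a,b)_∞: sgn(36482)=+, sgn(-2233)=−, so +1.
(a,b)_2: α=-1, β=2; u≡1, v≡7 (mod 8); ε(u)ε(v)=0·1, αω(v)=-1·0, βω(u)=2·0; sum ≡ 0  ⇒  +1.
(a,b)_17: α=1, u≡16; β=0, v≡3 (mod 17); (16|17)=+1, (3|17)=-1; sign (−1)^0·+1^0·-1^1 = -1.
(a,b)_29: α=1, u≡27; β=1, v≡26 (mod 29); (27|29)=-1, (26|29)=-1; sign (−1)^0·-1^1·-1^1 = +1.
(a,b)_11: α=0, u≡6; β=1, v≡7 (mod 11); (6|11)=-1, (7|11)=-1; sign (−1)^0·-1^1·-1^0 = -1.
(a,b)_37: α=1, u≡32; β=0, v≡29 (mod 37); (32|37)=-1, (29|37)=-1; sign (−1)^0·-1^0·-1^1 = -1.
(a,b)_7: α=-2, u≡3; β=1, v≡5 (mod 7); (3|7)=-1, (5|7)=-1; sign (−1)^0·-1^1·-1^-2 = -1.
(a,b)_5: α=-2, u≡2; β=0, v≡3 (mod 5); (2|5)=-1, (3|5)=-1; sign (−1)^0·-1^0·-1^-2 = +1.
(a,b)_53: α=4, u≡14; β=0, v≡47 (mod 53); (14|53)=-1, (47|53)=+1; sign (−1)^0·-1^0·+1^4 = +1.
(a,b)_3: α=0, u≡2; β=6, v≡2 (mod 3); (2|3)=-1, (2|3)=-1; sign (−1)^0·-1^6·-1^0 = +1.
Ram(36482, -2233) = {7, 11, 17, 37}; no ℚ_7-point on the conic.

[7, 11, 17, 37]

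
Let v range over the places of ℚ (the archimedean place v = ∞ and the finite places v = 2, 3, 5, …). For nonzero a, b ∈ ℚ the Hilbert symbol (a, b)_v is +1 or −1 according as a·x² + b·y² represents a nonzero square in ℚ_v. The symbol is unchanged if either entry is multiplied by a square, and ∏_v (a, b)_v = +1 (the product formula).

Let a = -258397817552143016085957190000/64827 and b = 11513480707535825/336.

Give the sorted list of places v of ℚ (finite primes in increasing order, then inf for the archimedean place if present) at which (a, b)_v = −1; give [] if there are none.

Mod squares: a ≡ -67773, b ≡ 22533. Check v ∈ {∞, 2, 3, 5, 7, 11, 13, 19, 29, 37, 41}.
v=∞: -67773 < 0 and 22533 > 0  ⇒  (a,b)_∞ = +1.
v=19: a=19^7·(≡17), b=19^2·(≡8) mod 19; (17|19)=+1, (8|19)=-1; (−1)^{7·2·9}·(+1)^2·(-1)^7 = -1.
v=37: a=37^0·(≡21), b=37^1·(≡35) mod 37; (21|37)=+1, (35|37)=-1; (−1)^{0·1·18}·(+1)^1·(-1)^0 = +1.
v=29: a=29^5·(≡21), b=29^5·(≡4) mod 29; (21|29)=-1, (4|29)=+1; (−1)^{5·5·14}·(-1)^5·(+1)^5 = -1.
v=5: a=5^4·(≡3), b=5^2·(≡3) mod 5; (3|5)=-1, (3|5)=-1; (−1)^{4·2·2}·(-1)^2·(-1)^4 = +1.
v=2: v_2(a)=4, v_2(b)=-4; units ≡ 3, 5 (mod 8); ε·ε+αω+βω = 1·0+4·1+-4·1 ≡ 0  ⇒  (a,b)_2 = +1.
v=7: a=7^-4·(≡2), b=7^-1·(≡3) mod 7; (2|7)=+1, (3|7)=-1; (−1)^{-4·-1·3}·(+1)^-1·(-1)^-4 = +1.
v=3: a=3^-3·(≡2), b=3^-1·(≡2) mod 3; (2|3)=-1, (2|3)=-1; (−1)^{-3·-1·1}·(-1)^-1·(-1)^-3 = -1.
v=11: a=11^2·(≡1), b=11^0·(≡3) mod 11; (1|11)=+1, (3|11)=+1; (−1)^{2·0·5}·(+1)^0·(+1)^2 = +1.
v=41: a=41^3·(≡26), b=41^2·(≡28) mod 41; (26|41)=-1, (28|41)=-1; (−1)^{3·2·20}·(-1)^2·(-1)^3 = -1.
v=13: a=13^2·(≡4), b=13^0·(≡4) mod 13; (4|13)=+1, (4|13)=+1; (−1)^{2·0·6}·(+1)^0·(+1)^2 = +1.
Ram(-67773, 22533) = {3, 19, 29, 41}; no ℚ_3-point on the conic.

[3, 19, 29, 41]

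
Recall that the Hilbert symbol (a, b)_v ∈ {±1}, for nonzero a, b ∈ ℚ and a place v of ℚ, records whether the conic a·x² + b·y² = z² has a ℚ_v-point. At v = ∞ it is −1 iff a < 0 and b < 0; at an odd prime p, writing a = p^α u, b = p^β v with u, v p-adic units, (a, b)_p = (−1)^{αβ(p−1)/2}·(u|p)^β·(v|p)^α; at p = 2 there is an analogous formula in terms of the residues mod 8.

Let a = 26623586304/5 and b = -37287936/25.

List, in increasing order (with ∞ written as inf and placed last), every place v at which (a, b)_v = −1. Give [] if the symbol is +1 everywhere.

[7, 17]

(a, b) ≡ (255, -14) mod (ℚ^×)²; places V = {2, 3, 5, 7, 17, ∞}.
(a,b)_5: α=-1, u≡4; β=-2, v≡4 (mod 5); (4|5)=+1, (4|5)=+1; sign (−1)^0·+1^-2·+1^-1 = +1.
(a,b)_3: α=3, u≡1; β=2, v≡1 (mod 3); (1|3)=+1, (1|3)=+1; sign (−1)^0·+1^2·+1^3 = +1.
(a,b)_17: α=3, u≡4; β=2, v≡5 (mod 17); (4|17)=+1, (5|17)=-1; sign (−1)^0·+1^2·-1^3 = -1.
(a,b)_7: α=2, u≡3; β=1, v≡3 (mod 7); (3|7)=-1, (3|7)=-1; sign (−1)^0·-1^1·-1^2 = -1.
(a,b)_∞: sgn(255)=+, sgn(-14)=−, so +1.
(a,b)_2: α=12, β=11; u≡7, v≡1 (mod 8); ε(u)ε(v)=1·0, αω(v)=12·0, βω(u)=11·0; sum ≡ 0  ⇒  +1.
(255, -14 / ℚ) ramifies at {7, 17}: a division algebra.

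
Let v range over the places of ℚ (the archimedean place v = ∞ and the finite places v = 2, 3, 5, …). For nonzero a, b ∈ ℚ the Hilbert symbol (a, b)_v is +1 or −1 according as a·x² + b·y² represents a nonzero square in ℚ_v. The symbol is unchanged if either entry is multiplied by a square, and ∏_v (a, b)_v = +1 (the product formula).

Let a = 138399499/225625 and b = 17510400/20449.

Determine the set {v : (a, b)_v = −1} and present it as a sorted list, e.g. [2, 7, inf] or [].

Mod squares: a ≡ 259, b ≡ 19. Check v ∈ {∞, 2, 3, 5, 7, 11, 13, 17, 19, 37, 43}.
v=5: a=5^-4·(≡4), b=5^2·(≡4) mod 5; (4|5)=+1, (4|5)=+1; (−1)^{-4·2·2}·(+1)^2·(+1)^-4 = +1.
v=11: a=11^0·(≡10), b=11^-2·(≡7) mod 11; (10|11)=-1, (7|11)=-1; (−1)^{0·-2·5}·(-1)^-2·(-1)^0 = +1.
v=7: a=7^1·(≡4), b=7^0·(≡6) mod 7; (4|7)=+1, (6|7)=-1; (−1)^{1·0·3}·(+1)^0·(-1)^1 = -1.
v=17: a=17^2·(≡1), b=17^0·(≡4) mod 17; (1|17)=+1, (4|17)=+1; (−1)^{2·0·8}·(+1)^0·(+1)^2 = +1.
v=19: a=19^-2·(≡8), b=19^1·(≡1) mod 19; (8|19)=-1, (1|19)=+1; (−1)^{-2·1·9}·(-1)^1·(+1)^-2 = -1.
v=3: a=3^0·(≡1), b=3^2·(≡1) mod 3; (1|3)=+1, (1|3)=+1; (−1)^{0·2·1}·(+1)^2·(+1)^0 = +1.
v=2: v_2(a)=0, v_2(b)=12; units ≡ 3, 3 (mod 8); ε·ε+αω+βω = 1·1+0·1+12·1 ≡ 1  ⇒  (a,b)_2 = -1.
v=13: a=13^0·(≡3), b=13^-2·(≡6) mod 13; (3|13)=+1, (6|13)=-1; (−1)^{0·-2·6}·(+1)^-2·(-1)^0 = +1.
v=43: a=43^2·(≡40), b=43^0·(≡19) mod 43; (40|43)=+1, (19|43)=-1; (−1)^{2·0·21}·(+1)^0·(-1)^2 = +1.
v=∞: 259 > 0 and 19 > 0  ⇒  (a,b)_∞ = +1.
v=37: a=37^1·(≡25), b=37^0·(≡6) mod 37; (25|37)=+1, (6|37)=-1; (−1)^{1·0·18}·(+1)^0·(-1)^1 = -1.
Ram(259, 19) = {2, 7, 19, 37}; no ℚ_2-point on the conic.

[2, 7, 19, 37]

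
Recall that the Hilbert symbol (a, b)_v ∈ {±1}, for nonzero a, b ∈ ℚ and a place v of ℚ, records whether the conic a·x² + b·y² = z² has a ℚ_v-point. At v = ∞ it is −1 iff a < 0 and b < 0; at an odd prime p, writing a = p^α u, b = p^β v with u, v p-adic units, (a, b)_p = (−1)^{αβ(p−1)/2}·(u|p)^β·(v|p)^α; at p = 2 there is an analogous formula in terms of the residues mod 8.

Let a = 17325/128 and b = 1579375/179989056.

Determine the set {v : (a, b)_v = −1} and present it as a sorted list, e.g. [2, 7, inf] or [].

(a, b) ≡ (154, 7) mod (ℚ^×)²; places V = {2, 3, 5, 7, 11, 13, 19, 43, ∞}.
(a,b)_2: α=-7, β=-6; u≡5, v≡7 (mod 8); ε(u)ε(v)=0·1, αω(v)=-7·0, βω(u)=-6·1; sum ≡ 0  ⇒  +1.
(a,b)_3: α=2, u≡1; β=-2, v≡1 (mod 3); (1|3)=+1, (1|3)=+1; sign (−1)^0·+1^-2·+1^2 = +1.
(a,b)_13: α=0, u≡2; β=-2, v≡8 (mod 13); (2|13)=-1, (8|13)=-1; sign (−1)^0·-1^-2·-1^0 = +1.
(a,b)_43: α=0, u≡4; β=-2, v≡18 (mod 43); (4|43)=+1, (18|43)=-1; sign (−1)^0·+1^-2·-1^0 = +1.
(a,b)_11: α=1, u≡5; β=0, v≡10 (mod 11); (5|11)=+1, (10|11)=-1; sign (−1)^0·+1^0·-1^1 = -1.
(a,b)_∞: sgn(154)=+, sgn(7)=+, so +1.
(a,b)_19: α=0, u≡12; β=2, v≡6 (mod 19); (12|19)=-1, (6|19)=+1; sign (−1)^0·-1^2·+1^0 = +1.
(a,b)_7: α=1, u≡2; β=1, v≡4 (mod 7); (2|7)=+1, (4|7)=+1; sign (−1)^1·+1^1·+1^1 = -1.
(a,b)_5: α=2, u≡1; β=4, v≡2 (mod 5); (1|5)=+1, (2|5)=-1; sign (−1)^0·+1^4·-1^2 = +1.
|Ram(154, 7)| = 2, even; anisotropic at {7, 11}.

[7, 11]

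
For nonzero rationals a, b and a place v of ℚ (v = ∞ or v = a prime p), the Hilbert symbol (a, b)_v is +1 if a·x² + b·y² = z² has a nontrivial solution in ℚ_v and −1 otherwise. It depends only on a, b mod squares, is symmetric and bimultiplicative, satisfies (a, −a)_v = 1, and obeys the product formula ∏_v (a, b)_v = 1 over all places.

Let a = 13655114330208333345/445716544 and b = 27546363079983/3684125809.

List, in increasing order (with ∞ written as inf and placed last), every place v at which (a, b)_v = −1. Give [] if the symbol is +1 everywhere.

[5, 41]

Mod squares: a ≡ 69905, b ≡ 47. Check v ∈ {∞, 2, 3, 5, 7, 11, 13, 19, 23, 29, 31, 37, 41, 47}.
v=7: a=7^-2·(≡6), b=7^-2·(≡5) mod 7; (6|7)=-1, (5|7)=-1; (−1)^{-2·-2·3}·(-1)^-2·(-1)^-2 = +1.
v=41: a=41^1·(≡19), b=41^0·(≡19) mod 41; (19|41)=-1, (19|41)=-1; (−1)^{1·0·20}·(-1)^0·(-1)^1 = -1.
v=11: a=11^1·(≡2), b=11^4·(≡1) mod 11; (2|11)=-1, (1|11)=+1; (−1)^{1·4·5}·(-1)^4·(+1)^1 = +1.
v=13: a=13^-2·(≡12), b=13^-2·(≡5) mod 13; (12|13)=+1, (5|13)=-1; (−1)^{-2·-2·6}·(+1)^-2·(-1)^-2 = +1.
v=23: a=23^0·(≡8), b=23^-2·(≡4) mod 23; (8|23)=+1, (4|23)=+1; (−1)^{0·-2·11}·(+1)^-2·(+1)^0 = +1.
v=∞: 69905 > 0 and 47 > 0  ⇒  (a,b)_∞ = +1.
v=3: a=3^4·(≡2), b=3^4·(≡2) mod 3; (2|3)=-1, (2|3)=-1; (−1)^{4·4·1}·(-1)^4·(-1)^4 = +1.
v=37: a=37^2·(≡33), b=37^2·(≡9) mod 37; (33|37)=+1, (9|37)=+1; (−1)^{2·2·18}·(+1)^2·(+1)^2 = +1.
v=29: a=29^-2·(≡17), b=29^-2·(≡15) mod 29; (17|29)=-1, (15|29)=-1; (−1)^{-2·-2·14}·(-1)^-2·(-1)^-2 = +1.
v=2: v_2(a)=-6, v_2(b)=0; units ≡ 1, 7 (mod 8); ε·ε+αω+βω = 0·1+-6·0+0·0 ≡ 0  ⇒  (a,b)_2 = +1.
v=19: a=19^2·(≡7), b=19^2·(≡11) mod 19; (7|19)=+1, (11|19)=+1; (−1)^{2·2·9}·(+1)^2·(+1)^2 = +1.
v=5: a=5^1·(≡1), b=5^0·(≡2) mod 5; (1|5)=+1, (2|5)=-1; (−1)^{1·0·2}·(+1)^0·(-1)^1 = -1.
v=47: a=47^4·(≡17), b=47^1·(≡42) mod 47; (17|47)=+1, (42|47)=+1; (−1)^{4·1·23}·(+1)^1·(+1)^4 = +1.
v=31: a=31^1·(≡11), b=31^0·(≡25) mod 31; (11|31)=-1, (25|31)=+1; (−1)^{1·0·15}·(-1)^0·(+1)^1 = +1.
|Ram(69905, 47)| = 2, even; anisotropic at {5, 41}.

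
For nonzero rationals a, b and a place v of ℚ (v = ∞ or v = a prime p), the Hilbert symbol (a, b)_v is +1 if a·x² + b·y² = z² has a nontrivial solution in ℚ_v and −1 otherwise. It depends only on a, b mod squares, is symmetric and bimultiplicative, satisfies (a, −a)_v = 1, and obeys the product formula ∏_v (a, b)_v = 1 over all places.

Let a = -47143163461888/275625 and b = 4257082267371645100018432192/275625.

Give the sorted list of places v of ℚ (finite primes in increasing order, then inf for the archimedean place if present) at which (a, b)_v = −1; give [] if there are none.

Mod squares: a ≡ -1089662617, b ≡ 1147. Check v ∈ {∞, 2, 3, 5, 7, 13, 17, 29, 31, 37, 41, 47}.
v=41: a=41^1·(≡38), b=41^2·(≡9) mod 41; (38|41)=-1, (9|41)=+1; (−1)^{1·2·20}·(-1)^2·(+1)^1 = +1.
v=29: a=29^1·(≡12), b=29^2·(≡20) mod 29; (12|29)=-1, (20|29)=+1; (−1)^{1·2·14}·(-1)^2·(+1)^1 = +1.
v=2: v_2(a)=8, v_2(b)=6; units ≡ 7, 3 (mod 8); ε·ε+αω+βω = 1·1+8·1+6·0 ≡ 1  ⇒  (a,b)_2 = -1.
v=3: a=3^-2·(≡2), b=3^-2·(≡1) mod 3; (2|3)=-1, (1|3)=+1; (−1)^{-2·-2·1}·(-1)^-2·(+1)^-2 = +1.
v=37: a=37^1·(≡13), b=37^3·(≡32) mod 37; (13|37)=-1, (32|37)=-1; (−1)^{1·3·18}·(-1)^3·(-1)^1 = +1.
v=∞: -1089662617 < 0 and 1147 > 0  ⇒  (a,b)_∞ = +1.
v=5: a=5^-4·(≡2), b=5^-4·(≡2) mod 5; (2|5)=-1, (2|5)=-1; (−1)^{-4·-4·2}·(-1)^-4·(-1)^-4 = +1.
v=31: a=31^1·(≡9), b=31^3·(≡29) mod 31; (9|31)=+1, (29|31)=-1; (−1)^{1·3·15}·(+1)^3·(-1)^1 = +1.
v=7: a=7^-2·(≡6), b=7^-2·(≡3) mod 7; (6|7)=-1, (3|7)=-1; (−1)^{-2·-2·3}·(-1)^-2·(-1)^-2 = +1.
v=47: a=47^1·(≡8), b=47^2·(≡19) mod 47; (8|47)=+1, (19|47)=-1; (−1)^{1·2·23}·(+1)^2·(-1)^1 = -1.
v=13: a=13^2·(≡10), b=13^2·(≡1) mod 13; (10|13)=+1, (1|13)=+1; (−1)^{2·2·6}·(+1)^2·(+1)^2 = +1.
v=17: a=17^1·(≡8), b=17^4·(≡15) mod 17; (8|17)=+1, (15|17)=+1; (−1)^{1·4·8}·(+1)^4·(+1)^1 = +1.
(-1089662617, 1147 / ℚ) ramifies at {2, 47}: a division algebra.

[2, 47]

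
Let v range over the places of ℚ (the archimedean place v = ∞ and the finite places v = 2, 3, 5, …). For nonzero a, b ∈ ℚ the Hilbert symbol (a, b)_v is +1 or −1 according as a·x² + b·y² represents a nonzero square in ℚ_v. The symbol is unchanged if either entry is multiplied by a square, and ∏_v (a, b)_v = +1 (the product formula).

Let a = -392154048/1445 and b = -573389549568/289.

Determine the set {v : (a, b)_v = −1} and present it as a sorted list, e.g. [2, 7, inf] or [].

[3, 5, 11, inf]

(a, b) ≡ (-715, -3) mod (ℚ^×)²; places V = {2, 3, 5, 11, 13, 17, 23, ∞}.
(a,b)_17: α=-2, u≡13; β=-2, v≡10 (mod 17); (13|17)=+1, (10|17)=-1; sign (−1)^0·+1^-2·-1^-2 = +1.
(a,b)_3: α=4, u≡2; β=7, v≡2 (mod 3); (2|3)=-1, (2|3)=-1; sign (−1)^0·-1^7·-1^4 = -1.
(a,b)_23: α=2, u≡17; β=2, v≡7 (mod 23); (17|23)=-1, (7|23)=-1; sign (−1)^0·-1^2·-1^2 = +1.
(a,b)_5: α=-1, u≡3; β=0, v≡3 (mod 5); (3|5)=-1, (3|5)=-1; sign (−1)^0·-1^0·-1^-1 = -1.
(a,b)_∞: sgn(-715)=−, sgn(-3)=−, so -1.
(a,b)_13: α=1, u≡12; β=0, v≡3 (mod 13); (12|13)=+1, (3|13)=+1; sign (−1)^0·+1^0·+1^1 = +1.
(a,b)_11: α=1, u≡4; β=2, v≡10 (mod 11); (4|11)=+1, (10|11)=-1; sign (−1)^0·+1^2·-1^1 = -1.
(a,b)_2: α=6, β=12; u≡5, v≡5 (mod 8); ε(u)ε(v)=0·0, αω(v)=6·1, βω(u)=12·1; sum ≡ 0  ⇒  +1.
Ram(-715, -3) = {3, 5, 11, ∞}; no ℚ_3-point on the conic.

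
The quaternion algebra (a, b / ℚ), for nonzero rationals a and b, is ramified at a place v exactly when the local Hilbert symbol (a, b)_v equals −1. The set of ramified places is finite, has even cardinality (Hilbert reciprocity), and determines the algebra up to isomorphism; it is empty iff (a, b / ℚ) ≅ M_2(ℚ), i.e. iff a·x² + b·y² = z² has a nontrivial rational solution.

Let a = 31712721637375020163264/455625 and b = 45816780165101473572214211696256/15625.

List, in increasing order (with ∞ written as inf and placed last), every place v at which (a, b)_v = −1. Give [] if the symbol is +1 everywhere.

[2, 17, 29, 41, 43, 53]

(a, b) ≡ (29971, 1933546) mod (ℚ^×)²; places V = {2, 3, 5, 7, 17, 19, 29, 37, 41, 43, 53, ∞}.
(a,b)_∞: sgn(29971)=+, sgn(1933546)=+, so +1.
(a,b)_41: α=1, u≡28; β=2, v≡24 (mod 41); (28|41)=-1, (24|41)=-1; sign (−1)^0·-1^2·-1^1 = -1.
(a,b)_53: α=2, u≡14; β=3, v≡50 (mod 53); (14|53)=-1, (50|53)=-1; sign (−1)^0·-1^3·-1^2 = -1.
(a,b)_43: α=1, u≡40; β=2, v≡5 (mod 43); (40|43)=+1, (5|43)=-1; sign (−1)^0·+1^2·-1^1 = -1.
(a,b)_3: α=-6, u≡1; β=2, v≡1 (mod 3); (1|3)=+1, (1|3)=+1; sign (−1)^0·+1^2·+1^-6 = +1.
(a,b)_37: α=2, u≡12; β=3, v≡31 (mod 37); (12|37)=+1, (31|37)=-1; sign (−1)^0·+1^3·-1^2 = +1.
(a,b)_5: α=-4, u≡1; β=-6, v≡1 (mod 5); (1|5)=+1, (1|5)=+1; sign (−1)^0·+1^-6·+1^-4 = +1.
(a,b)_17: α=3, u≡3; β=5, v≡8 (mod 17); (3|17)=-1, (8|17)=+1; sign (−1)^0·-1^5·+1^3 = -1.
(a,b)_2: α=6, β=7; u≡3, v≡5 (mod 8); ε(u)ε(v)=1·0, αω(v)=6·1, βω(u)=7·1; sum ≡ 1  ⇒  -1.
(a,b)_19: α=2, u≡18; β=0, v≡7 (mod 19); (18|19)=-1, (7|19)=+1; sign (−1)^0·-1^0·+1^2 = +1.
(a,b)_29: α=2, u≡12; β=3, v≡8 (mod 29); (12|29)=-1, (8|29)=-1; sign (−1)^0·-1^3·-1^2 = -1.
(a,b)_7: α=2, u≡2; β=2, v≡6 (mod 7); (2|7)=+1, (6|7)=-1; sign (−1)^0·+1^2·-1^2 = +1.
Ram(29971, 1933546) = {2, 17, 29, 41, 43, 53}; no ℚ_2-point on the conic.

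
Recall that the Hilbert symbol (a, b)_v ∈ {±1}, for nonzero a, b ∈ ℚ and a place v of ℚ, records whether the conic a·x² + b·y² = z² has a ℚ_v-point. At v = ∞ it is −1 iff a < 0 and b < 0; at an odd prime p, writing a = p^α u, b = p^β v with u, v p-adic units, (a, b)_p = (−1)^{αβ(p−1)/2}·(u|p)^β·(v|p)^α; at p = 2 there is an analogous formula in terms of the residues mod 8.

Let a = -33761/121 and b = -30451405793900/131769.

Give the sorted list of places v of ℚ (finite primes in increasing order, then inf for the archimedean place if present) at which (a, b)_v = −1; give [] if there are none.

[13, 19, 53, inf]

Mod squares: a ≡ -689, b ≡ -13091. Check v ∈ {∞, 2, 3, 5, 7, 11, 13, 19, 53}.
v=5: a=5^0·(≡4), b=5^2·(≡1) mod 5; (4|5)=+1, (1|5)=+1; (−1)^{0·2·2}·(+1)^2·(+1)^0 = +1.
v=13: a=13^1·(≡4), b=13^3·(≡6) mod 13; (4|13)=+1, (6|13)=-1; (−1)^{1·3·6}·(+1)^3·(-1)^1 = -1.
v=53: a=53^1·(≡7), b=53^3·(≡41) mod 53; (7|53)=+1, (41|53)=-1; (−1)^{1·3·26}·(+1)^3·(-1)^1 = -1.
v=19: a=19^0·(≡3), b=19^1·(≡15) mod 19; (3|19)=-1, (15|19)=-1; (−1)^{0·1·9}·(-1)^1·(-1)^0 = -1.
v=11: a=11^-2·(≡9), b=11^-4·(≡7) mod 11; (9|11)=+1, (7|11)=-1; (−1)^{-2·-4·5}·(+1)^-4·(-1)^-2 = +1.
v=2: v_2(a)=0, v_2(b)=2; units ≡ 7, 5 (mod 8); ε·ε+αω+βω = 1·0+0·1+2·0 ≡ 0  ⇒  (a,b)_2 = +1.
v=7: a=7^2·(≡2), b=7^2·(≡3) mod 7; (2|7)=+1, (3|7)=-1; (−1)^{2·2·3}·(+1)^2·(-1)^2 = +1.
v=∞: -689 < 0 and -13091 < 0  ⇒  (a,b)_∞ = -1.
v=3: a=3^0·(≡1), b=3^-2·(≡1) mod 3; (1|3)=+1, (1|3)=+1; (−1)^{0·-2·1}·(+1)^-2·(+1)^0 = +1.
Ram(-689, -13091) = {13, 19, 53, ∞}; no ℚ_13-point on the conic.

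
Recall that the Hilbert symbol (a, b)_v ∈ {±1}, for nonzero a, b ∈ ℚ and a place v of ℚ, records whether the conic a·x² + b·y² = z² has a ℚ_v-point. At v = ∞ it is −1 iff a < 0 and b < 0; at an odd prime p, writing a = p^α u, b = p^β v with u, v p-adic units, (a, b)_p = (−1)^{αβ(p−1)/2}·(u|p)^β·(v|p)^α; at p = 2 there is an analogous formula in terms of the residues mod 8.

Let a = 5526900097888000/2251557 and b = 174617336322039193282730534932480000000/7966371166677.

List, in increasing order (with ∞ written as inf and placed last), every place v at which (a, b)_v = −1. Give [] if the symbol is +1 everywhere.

[7, 11, 13, 23]

(a, b) ≡ (235235, 380765) mod (ℚ^×)²; places V = {2, 3, 5, 7, 11, 13, 17, 19, 23, 43, 47, ∞}.
(a,b)_13: α=1, u≡10; β=2, v≡8 (mod 13); (10|13)=+1, (8|13)=-1; sign (−1)^0·+1^2·-1^1 = -1.
(a,b)_5: α=3, u≡2; β=7, v≡2 (mod 5); (2|5)=-1, (2|5)=-1; sign (−1)^0·-1^7·-1^3 = +1.
(a,b)_19: α=-2, u≡2; β=-4, v≡5 (mod 19); (2|19)=-1, (5|19)=+1; sign (−1)^0·-1^-4·+1^-2 = +1.
(a,b)_2: α=8, β=18; u≡3, v≡5 (mod 8); ε(u)ε(v)=1·0, αω(v)=8·1, βω(u)=18·1; sum ≡ 0  ⇒  +1.
(a,b)_43: α=2, u≡1; β=5, v≡25 (mod 43); (1|43)=+1, (25|43)=+1; sign (−1)^0·+1^5·+1^2 = +1.
(a,b)_∞: sgn(235235)=+, sgn(380765)=+, so +1.
(a,b)_7: α=-1, u≡6; β=-1, v≡6 (mod 7); (6|7)=-1, (6|7)=-1; sign (−1)^1·-1^-1·-1^-1 = -1.
(a,b)_23: α=2, u≡5; β=5, v≡13 (mod 23); (5|23)=-1, (13|23)=+1; sign (−1)^0·-1^5·+1^2 = -1.
(a,b)_47: α=1, u≡38; β=2, v≡8 (mod 47); (38|47)=-1, (8|47)=+1; sign (−1)^0·-1^2·+1^1 = +1.
(a,b)_3: α=-4, u≡2; β=-8, v≡2 (mod 3); (2|3)=-1, (2|3)=-1; sign (−1)^0·-1^-8·-1^-4 = +1.
(a,b)_17: α=2, u≡11; β=6, v≡13 (mod 17); (11|17)=-1, (13|17)=+1; sign (−1)^0·-1^6·+1^2 = +1.
(a,b)_11: α=-1, u≡4; β=-3, v≡1 (mod 11); (4|11)=+1, (1|11)=+1; sign (−1)^1·+1^-3·+1^-1 = -1.
(235235, 380765 / ℚ) ramifies at {7, 11, 13, 23}: a division algebra.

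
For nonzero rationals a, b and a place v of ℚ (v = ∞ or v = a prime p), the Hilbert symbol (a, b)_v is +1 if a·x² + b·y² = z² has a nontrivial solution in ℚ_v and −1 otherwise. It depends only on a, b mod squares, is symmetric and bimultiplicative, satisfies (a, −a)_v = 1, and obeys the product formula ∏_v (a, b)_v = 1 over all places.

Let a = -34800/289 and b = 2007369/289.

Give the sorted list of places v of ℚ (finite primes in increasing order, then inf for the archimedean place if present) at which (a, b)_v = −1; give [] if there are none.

[3, 19, 29, 43]

Mod squares: a ≡ -87, b ≡ 223041. Check v ∈ {∞, 2, 3, 5, 7, 13, 17, 19, 29, 43}.
v=13: a=13^0·(≡9), b=13^1·(≡4) mod 13; (9|13)=+1, (4|13)=+1; (−1)^{0·1·6}·(+1)^1·(+1)^0 = +1.
v=17: a=17^-2·(≡16), b=17^-2·(≡9) mod 17; (16|17)=+1, (9|17)=+1; (−1)^{-2·-2·8}·(+1)^-2·(+1)^-2 = +1.
v=7: a=7^0·(≡2), b=7^1·(≡6) mod 7; (2|7)=+1, (6|7)=-1; (−1)^{0·1·3}·(+1)^1·(-1)^0 = +1.
v=43: a=43^0·(≡19), b=43^1·(≡12) mod 43; (19|43)=-1, (12|43)=-1; (−1)^{0·1·21}·(-1)^1·(-1)^0 = -1.
v=29: a=29^1·(≡11), b=29^0·(≡11) mod 29; (11|29)=-1, (11|29)=-1; (−1)^{1·0·14}·(-1)^0·(-1)^1 = -1.
v=19: a=19^0·(≡2), b=19^1·(≡17) mod 19; (2|19)=-1, (17|19)=+1; (−1)^{0·1·9}·(-1)^1·(+1)^0 = -1.
v=5: a=5^2·(≡2), b=5^0·(≡1) mod 5; (2|5)=-1, (1|5)=+1; (−1)^{2·0·2}·(-1)^0·(+1)^2 = +1.
v=2: v_2(a)=4, v_2(b)=0; units ≡ 1, 1 (mod 8); ε·ε+αω+βω = 0·0+4·0+0·0 ≡ 0  ⇒  (a,b)_2 = +1.
v=∞: -87 < 0 and 223041 > 0  ⇒  (a,b)_∞ = +1.
v=3: a=3^1·(≡1), b=3^3·(≡1) mod 3; (1|3)=+1, (1|3)=+1; (−1)^{1·3·1}·(+1)^3·(+1)^1 = -1.
(-87, 223041 / ℚ) ramifies at {3, 19, 29, 43}: a division algebra.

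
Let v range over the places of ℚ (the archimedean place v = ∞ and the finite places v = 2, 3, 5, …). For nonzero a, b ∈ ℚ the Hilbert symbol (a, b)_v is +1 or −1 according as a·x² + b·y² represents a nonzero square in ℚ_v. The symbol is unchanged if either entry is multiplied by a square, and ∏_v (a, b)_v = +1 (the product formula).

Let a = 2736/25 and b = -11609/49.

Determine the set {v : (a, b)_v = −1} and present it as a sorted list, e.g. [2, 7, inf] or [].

Mod squares: a ≡ 19, b ≡ -11609. Check v ∈ {∞, 2, 3, 5, 7, 13, 19, 47}.
v=7: a=7^0·(≡5), b=7^-2·(≡4) mod 7; (5|7)=-1, (4|7)=+1; (−1)^{0·-2·3}·(-1)^-2·(+1)^0 = +1.
v=5: a=5^-2·(≡1), b=5^0·(≡4) mod 5; (1|5)=+1, (4|5)=+1; (−1)^{-2·0·2}·(+1)^0·(+1)^-2 = +1.
v=2: v_2(a)=4, v_2(b)=0; units ≡ 3, 7 (mod 8); ε·ε+αω+βω = 1·1+4·0+0·1 ≡ 1  ⇒  (a,b)_2 = -1.
v=19: a=19^1·(≡5), b=19^1·(≡17) mod 19; (5|19)=+1, (17|19)=+1; (−1)^{1·1·9}·(+1)^1·(+1)^1 = -1.
v=3: a=3^2·(≡1), b=3^0·(≡1) mod 3; (1|3)=+1, (1|3)=+1; (−1)^{2·0·1}·(+1)^0·(+1)^2 = +1.
v=47: a=47^0·(≡38), b=47^1·(≡41) mod 47; (38|47)=-1, (41|47)=-1; (−1)^{0·1·23}·(-1)^1·(-1)^0 = -1.
v=∞: 19 > 0 and -11609 < 0  ⇒  (a,b)_∞ = +1.
v=13: a=13^0·(≡7), b=13^1·(≡3) mod 13; (7|13)=-1, (3|13)=+1; (−1)^{0·1·6}·(-1)^1·(+1)^0 = -1.
Ram(19, -11609) = {2, 13, 19, 47}; no ℚ_2-point on the conic.

[2, 13, 19, 47]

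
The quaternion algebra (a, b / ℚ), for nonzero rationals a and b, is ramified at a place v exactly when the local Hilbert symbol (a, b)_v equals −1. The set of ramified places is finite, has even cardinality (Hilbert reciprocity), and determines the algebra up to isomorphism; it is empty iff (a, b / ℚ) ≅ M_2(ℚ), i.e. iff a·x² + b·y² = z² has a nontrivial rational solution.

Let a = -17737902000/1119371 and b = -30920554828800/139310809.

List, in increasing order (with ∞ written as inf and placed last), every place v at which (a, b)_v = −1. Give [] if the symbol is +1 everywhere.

[2, 5, 13, inf]

(a, b) ≡ (-6545, -13) mod (ℚ^×)²; places V = {2, 3, 5, 7, 11, 13, 17, 29, 37, ∞}.
(a,b)_37: α=0, u≡12; β=-2, v≡18 (mod 37); (12|37)=+1, (18|37)=-1; sign (−1)^0·+1^-2·-1^0 = +1.
(a,b)_29: α=-2, u≡1; β=-2, v≡20 (mod 29); (1|29)=+1, (20|29)=+1; sign (−1)^0·+1^-2·+1^-2 = +1.
(a,b)_5: α=3, u≡4; β=2, v≡2 (mod 5); (4|5)=+1, (2|5)=-1; sign (−1)^0·+1^2·-1^3 = -1.
(a,b)_11: α=-3, u≡10; β=-2, v≡4 (mod 11); (10|11)=-1, (4|11)=+1; sign (−1)^0·-1^-2·+1^-3 = +1.
(a,b)_13: α=2, u≡8; β=1, v≡9 (mod 13); (8|13)=-1, (9|13)=+1; sign (−1)^0·-1^1·+1^2 = -1.
(a,b)_2: α=4, β=10; u≡7, v≡3 (mod 8); ε(u)ε(v)=1·1, αω(v)=4·1, βω(u)=10·0; sum ≡ 1  ⇒  -1.
(a,b)_3: α=2, u≡1; β=8, v≡2 (mod 3); (1|3)=+1, (2|3)=-1; sign (−1)^0·+1^8·-1^2 = +1.
(a,b)_∞: sgn(-6545)=−, sgn(-13)=−, so -1.
(a,b)_7: α=3, u≡5; β=2, v≡4 (mod 7); (5|7)=-1, (4|7)=+1; sign (−1)^0·-1^2·+1^3 = +1.
(a,b)_17: α=1, u≡7; β=2, v≡15 (mod 17); (7|17)=-1, (15|17)=+1; sign (−1)^0·-1^2·+1^1 = +1.
|Ram(-6545, -13)| = 4, even; anisotropic at {2, 5, 13, ∞}.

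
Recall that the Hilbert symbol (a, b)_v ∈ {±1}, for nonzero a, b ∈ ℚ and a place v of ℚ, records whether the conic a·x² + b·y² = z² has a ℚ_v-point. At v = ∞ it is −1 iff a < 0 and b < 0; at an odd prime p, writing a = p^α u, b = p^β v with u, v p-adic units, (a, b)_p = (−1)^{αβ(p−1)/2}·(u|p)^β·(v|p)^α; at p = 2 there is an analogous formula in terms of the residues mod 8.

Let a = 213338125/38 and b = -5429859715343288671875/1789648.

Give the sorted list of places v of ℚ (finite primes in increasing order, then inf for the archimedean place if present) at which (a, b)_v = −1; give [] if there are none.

(a, b) ≡ (107198, -1463) mod (ℚ^×)²; places V = {2, 3, 5, 7, 11, 13, 19, 29, 31, ∞}.
(a,b)_2: α=-1, β=-4; u≡7, v≡1 (mod 8); ε(u)ε(v)=1·0, αω(v)=-1·0, βω(u)=-4·0; sum ≡ 0  ⇒  +1.
(a,b)_11: α=2, u≡9; β=5, v≡6 (mod 11); (9|11)=+1, (6|11)=-1; sign (−1)^0·+1^5·-1^2 = +1.
(a,b)_5: α=4, u≡2; β=8, v≡2 (mod 5); (2|5)=-1, (2|5)=-1; sign (−1)^0·-1^8·-1^4 = +1.
(a,b)_13: α=1, u≡3; β=2, v≡11 (mod 13); (3|13)=+1, (11|13)=-1; sign (−1)^0·+1^2·-1^1 = -1.
(a,b)_31: α=1, u≡22; β=2, v≡7 (mod 31); (22|31)=-1, (7|31)=+1; sign (−1)^0·-1^2·+1^1 = +1.
(a,b)_∞: sgn(107198)=+, sgn(-1463)=−, so +1.
(a,b)_7: α=1, u≡3; β=-1, v≡4 (mod 7); (3|7)=-1, (4|7)=+1; sign (−1)^1·-1^-1·+1^1 = +1.
(a,b)_19: α=-1, u≡13; β=-1, v≡14 (mod 19); (13|19)=-1, (14|19)=-1; sign (−1)^1·-1^-1·-1^-1 = -1.
(a,b)_29: α=0, u≡26; β=-2, v≡20 (mod 29); (26|29)=-1, (20|29)=+1; sign (−1)^0·-1^-2·+1^0 = +1.
(a,b)_3: α=0, u≡2; β=12, v≡1 (mod 3); (2|3)=-1, (1|3)=+1; sign (−1)^0·-1^12·+1^0 = +1.
Ram(107198, -1463) = {13, 19}; no ℚ_13-point on the conic.

[13, 19]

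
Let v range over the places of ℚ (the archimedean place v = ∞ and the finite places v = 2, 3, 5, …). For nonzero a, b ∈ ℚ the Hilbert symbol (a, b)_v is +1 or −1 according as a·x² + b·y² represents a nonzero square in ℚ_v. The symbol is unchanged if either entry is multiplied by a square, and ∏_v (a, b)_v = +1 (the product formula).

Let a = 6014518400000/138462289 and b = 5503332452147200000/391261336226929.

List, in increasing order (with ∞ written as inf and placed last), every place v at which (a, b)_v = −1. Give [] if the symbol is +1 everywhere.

[5, 19]

(a, b) ≡ (17765, 1045) mod (ℚ^×)²; places V = {2, 5, 7, 11, 17, 19, 23, 29, 41, ∞}.
(a,b)_23: α=2, u≡13; β=2, v≡14 (mod 23); (13|23)=+1, (14|23)=-1; sign (−1)^0·+1^2·-1^2 = +1.
(a,b)_5: α=5, u≡2; β=5, v≡1 (mod 5); (2|5)=-1, (1|5)=+1; sign (−1)^0·-1^5·+1^5 = -1.
(a,b)_11: α=1, u≡9; β=1, v≡8 (mod 11); (9|11)=+1, (8|11)=-1; sign (−1)^1·+1^1·-1^1 = +1.
(a,b)_29: α=0, u≡10; β=2, v≡5 (mod 29); (10|29)=-1, (5|29)=+1; sign (−1)^0·-1^2·+1^0 = +1.
(a,b)_19: α=1, u≡5; β=1, v≡6 (mod 19); (5|19)=+1, (6|19)=+1; sign (−1)^1·+1^1·+1^1 = -1.
(a,b)_2: α=10, β=16; u≡5, v≡5 (mod 8); ε(u)ε(v)=0·0, αω(v)=10·1, βω(u)=16·1; sum ≡ 0  ⇒  +1.
(a,b)_17: α=1, u≡15; β=2, v≡16 (mod 17); (15|17)=+1, (16|17)=+1; sign (−1)^0·+1^2·+1^1 = +1.
(a,b)_41: α=-4, u≡19; β=-8, v≡4 (mod 41); (19|41)=-1, (4|41)=+1; sign (−1)^0·-1^-8·+1^-4 = +1.
(a,b)_7: α=-2, u≡5; β=-2, v≡1 (mod 7); (5|7)=-1, (1|7)=+1; sign (−1)^0·-1^-2·+1^-2 = +1.
(a,b)_∞: sgn(17765)=+, sgn(1045)=+, so +1.
Ram(17765, 1045) = {5, 19}; no ℚ_5-point on the conic.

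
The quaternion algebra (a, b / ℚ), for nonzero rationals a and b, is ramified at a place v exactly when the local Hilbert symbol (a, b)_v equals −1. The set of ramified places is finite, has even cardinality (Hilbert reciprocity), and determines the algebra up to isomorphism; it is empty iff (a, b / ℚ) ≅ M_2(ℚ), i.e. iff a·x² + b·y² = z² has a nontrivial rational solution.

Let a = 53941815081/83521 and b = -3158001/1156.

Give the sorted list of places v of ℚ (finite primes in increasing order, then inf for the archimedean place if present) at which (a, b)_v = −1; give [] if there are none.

(a, b) ≡ (127281, -7161) mod (ℚ^×)²; places V = {2, 3, 7, 11, 17, 19, 29, 31, ∞}.
(a,b)_17: α=-4, u≡16; β=-2, v≡1 (mod 17); (16|17)=+1, (1|17)=+1; sign (−1)^0·+1^-2·+1^-4 = +1.
(a,b)_29: α=1, u≡8; β=0, v≡26 (mod 29); (8|29)=-1, (26|29)=-1; sign (−1)^0·-1^0·-1^1 = -1.
(a,b)_∞: sgn(127281)=+, sgn(-7161)=−, so +1.
(a,b)_31: α=2, u≡26; β=1, v≡27 (mod 31); (26|31)=-1, (27|31)=-1; sign (−1)^0·-1^1·-1^2 = -1.
(a,b)_7: α=3, u≡4; β=3, v≡5 (mod 7); (4|7)=+1, (5|7)=-1; sign (−1)^1·+1^3·-1^3 = +1.
(a,b)_19: α=1, u≡16; β=0, v≡10 (mod 19); (16|19)=+1, (10|19)=-1; sign (−1)^0·+1^0·-1^1 = -1.
(a,b)_3: α=3, u≡1; β=3, v≡1 (mod 3); (1|3)=+1, (1|3)=+1; sign (−1)^1·+1^3·+1^3 = -1.
(a,b)_11: α=1, u≡2; β=1, v≡9 (mod 11); (2|11)=-1, (9|11)=+1; sign (−1)^1·-1^1·+1^1 = +1.
(a,b)_2: α=0, β=-2; u≡1, v≡7 (mod 8); ε(u)ε(v)=0·1, αω(v)=0·0, βω(u)=-2·0; sum ≡ 0  ⇒  +1.
|Ram(127281, -7161)| = 4, even; anisotropic at {3, 19, 29, 31}.

[3, 19, 29, 31]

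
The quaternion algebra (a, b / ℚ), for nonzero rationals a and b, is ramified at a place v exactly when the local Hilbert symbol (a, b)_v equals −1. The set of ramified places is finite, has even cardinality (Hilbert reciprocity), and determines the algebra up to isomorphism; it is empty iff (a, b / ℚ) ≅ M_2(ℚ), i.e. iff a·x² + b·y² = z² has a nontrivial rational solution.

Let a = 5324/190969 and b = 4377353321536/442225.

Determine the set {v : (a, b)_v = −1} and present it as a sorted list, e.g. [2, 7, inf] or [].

Mod squares: a ≡ 11, b ≡ 765049. Check v ∈ {∞, 2, 5, 7, 11, 13, 19, 23, 29, 31, 37}.
v=5: a=5^0·(≡1), b=5^-2·(≡4) mod 5; (1|5)=+1, (4|5)=+1; (−1)^{0·-2·2}·(+1)^-2·(+1)^0 = +1.
v=29: a=29^0·(≡26), b=29^1·(≡23) mod 29; (26|29)=-1, (23|29)=+1; (−1)^{0·1·14}·(-1)^1·(+1)^0 = -1.
v=13: a=13^0·(≡6), b=13^2·(≡12) mod 13; (6|13)=-1, (12|13)=+1; (−1)^{0·2·6}·(-1)^2·(+1)^0 = +1.
v=37: a=37^0·(≡12), b=37^1·(≡22) mod 37; (12|37)=+1, (22|37)=-1; (−1)^{0·1·18}·(+1)^1·(-1)^0 = +1.
v=2: v_2(a)=2, v_2(b)=6; units ≡ 3, 1 (mod 8); ε·ε+αω+βω = 1·0+2·0+6·1 ≡ 0  ⇒  (a,b)_2 = +1.
v=7: a=7^0·(≡2), b=7^-2·(≡3) mod 7; (2|7)=+1, (3|7)=-1; (−1)^{0·-2·3}·(+1)^-2·(-1)^0 = +1.
v=31: a=31^0·(≡6), b=31^1·(≡23) mod 31; (6|31)=-1, (23|31)=-1; (−1)^{0·1·15}·(-1)^1·(-1)^0 = -1.
v=23: a=23^-2·(≡5), b=23^3·(≡19) mod 23; (5|23)=-1, (19|23)=-1; (−1)^{-2·3·11}·(-1)^3·(-1)^-2 = -1.
v=∞: 11 > 0 and 765049 > 0  ⇒  (a,b)_∞ = +1.
v=19: a=19^-2·(≡5), b=19^-2·(≡2) mod 19; (5|19)=+1, (2|19)=-1; (−1)^{-2·-2·9}·(+1)^-2·(-1)^-2 = +1.
v=11: a=11^3·(≡9), b=11^0·(≡10) mod 11; (9|11)=+1, (10|11)=-1; (−1)^{3·0·5}·(+1)^0·(-1)^3 = -1.
Ram(11, 765049) = {11, 23, 29, 31}; no ℚ_11-point on the conic.

[11, 23, 29, 31]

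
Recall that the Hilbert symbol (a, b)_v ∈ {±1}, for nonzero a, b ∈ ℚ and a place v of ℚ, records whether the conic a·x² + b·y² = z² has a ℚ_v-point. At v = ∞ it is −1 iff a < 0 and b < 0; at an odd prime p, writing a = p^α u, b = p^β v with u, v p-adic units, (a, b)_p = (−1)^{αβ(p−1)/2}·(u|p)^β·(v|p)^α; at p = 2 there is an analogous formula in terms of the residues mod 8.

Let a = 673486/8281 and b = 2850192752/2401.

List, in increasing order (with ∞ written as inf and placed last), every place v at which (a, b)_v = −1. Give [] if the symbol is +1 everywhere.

Mod squares: a ≡ 46, b ≡ 23. Check v ∈ {∞, 2, 7, 11, 13, 23}.
v=2: v_2(a)=1, v_2(b)=4; units ≡ 7, 7 (mod 8); ε·ε+αω+βω = 1·1+1·0+4·0 ≡ 1  ⇒  (a,b)_2 = -1.
v=11: a=11^4·(≡10), b=11^4·(≡9) mod 11; (10|11)=-1, (9|11)=+1; (−1)^{4·4·5}·(-1)^4·(+1)^4 = +1.
v=∞: 46 > 0 and 23 > 0  ⇒  (a,b)_∞ = +1.
v=23: a=23^1·(≡3), b=23^3·(≡18) mod 23; (3|23)=+1, (18|23)=+1; (−1)^{1·3·11}·(+1)^3·(+1)^1 = -1.
v=13: a=13^-2·(≡6), b=13^0·(≡12) mod 13; (6|13)=-1, (12|13)=+1; (−1)^{-2·0·6}·(-1)^0·(+1)^-2 = +1.
v=7: a=7^-2·(≡2), b=7^-4·(≡1) mod 7; (2|7)=+1, (1|7)=+1; (−1)^{-2·-4·3}·(+1)^-4·(+1)^-2 = +1.
Ram(46, 23) = {2, 23}; no ℚ_2-point on the conic.

[2, 23]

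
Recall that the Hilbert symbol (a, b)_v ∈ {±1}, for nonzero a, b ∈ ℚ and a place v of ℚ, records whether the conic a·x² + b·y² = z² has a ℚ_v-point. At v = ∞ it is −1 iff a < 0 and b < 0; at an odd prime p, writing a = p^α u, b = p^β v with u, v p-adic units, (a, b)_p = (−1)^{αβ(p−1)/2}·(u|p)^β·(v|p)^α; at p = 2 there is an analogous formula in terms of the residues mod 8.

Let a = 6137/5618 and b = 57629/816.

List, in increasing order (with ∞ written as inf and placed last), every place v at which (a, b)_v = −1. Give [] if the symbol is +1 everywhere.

Mod squares: a ≡ 34, b ≡ 17391. Check v ∈ {∞, 2, 3, 11, 13, 17, 19, 31, 53}.
v=19: a=19^2·(≡13), b=19^0·(≡17) mod 19; (13|19)=-1, (17|19)=+1; (−1)^{2·0·9}·(-1)^0·(+1)^2 = +1.
v=∞: 34 > 0 and 17391 > 0  ⇒  (a,b)_∞ = +1.
v=17: a=17^1·(≡9), b=17^-1·(≡6) mod 17; (9|17)=+1, (6|17)=-1; (−1)^{1·-1·8}·(+1)^-1·(-1)^1 = -1.
v=31: a=31^0·(≡22), b=31^1·(≡3) mod 31; (22|31)=-1, (3|31)=-1; (−1)^{0·1·15}·(-1)^1·(-1)^0 = -1.
v=11: a=11^0·(≡4), b=11^1·(≡7) mod 11; (4|11)=+1, (7|11)=-1; (−1)^{0·1·5}·(+1)^1·(-1)^0 = +1.
v=13: a=13^0·(≡7), b=13^2·(≡12) mod 13; (7|13)=-1, (12|13)=+1; (−1)^{0·2·6}·(-1)^2·(+1)^0 = +1.
v=2: v_2(a)=-1, v_2(b)=-4; units ≡ 1, 7 (mod 8); ε·ε+αω+βω = 0·1+-1·0+-4·0 ≡ 0  ⇒  (a,b)_2 = +1.
v=53: a=53^-2·(≡21), b=53^0·(≡16) mod 53; (21|53)=-1, (16|53)=+1; (−1)^{-2·0·26}·(-1)^0·(+1)^-2 = +1.
v=3: a=3^0·(≡1), b=3^-1·(≡1) mod 3; (1|3)=+1, (1|3)=+1; (−1)^{0·-1·1}·(+1)^-1·(+1)^0 = +1.
Ram(34, 17391) = {17, 31}; no ℚ_17-point on the conic.

[17, 31]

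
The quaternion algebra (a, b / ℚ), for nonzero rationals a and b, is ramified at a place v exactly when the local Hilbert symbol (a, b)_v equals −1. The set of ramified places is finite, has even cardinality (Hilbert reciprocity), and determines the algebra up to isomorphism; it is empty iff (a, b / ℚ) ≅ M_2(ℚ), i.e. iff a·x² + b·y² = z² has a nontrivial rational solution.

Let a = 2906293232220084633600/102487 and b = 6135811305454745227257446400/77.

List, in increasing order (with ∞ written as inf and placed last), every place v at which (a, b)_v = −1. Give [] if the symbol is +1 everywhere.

[11, 23]

(a, b) ≡ (14973, 121737) mod (ℚ^×)²; places V = {2, 3, 5, 7, 11, 17, 23, 31, ∞}.
(a,b)_31: α=3, u≡25; β=5, v≡26 (mod 31); (25|31)=+1, (26|31)=-1; sign (−1)^1·+1^5·-1^3 = +1.
(a,b)_2: α=28, β=40; u≡5, v≡1 (mod 8); ε(u)ε(v)=0·0, αω(v)=28·0, βω(u)=40·1; sum ≡ 0  ⇒  +1.
(a,b)_∞: sgn(14973)=+, sgn(121737)=+, so +1.
(a,b)_7: α=-1, u≡4; β=-1, v≡6 (mod 7); (4|7)=+1, (6|7)=-1; sign (−1)^1·+1^-1·-1^-1 = +1.
(a,b)_23: α=1, u≡19; β=2, v≡22 (mod 23); (19|23)=-1, (22|23)=-1; sign (−1)^0·-1^2·-1^1 = -1.
(a,b)_5: α=2, u≡2; β=2, v≡3 (mod 5); (2|5)=-1, (3|5)=-1; sign (−1)^0·-1^2·-1^2 = +1.
(a,b)_3: α=7, u≡2; β=1, v≡1 (mod 3); (2|3)=-1, (1|3)=+1; sign (−1)^1·-1^1·+1^7 = +1.
(a,b)_17: α=2, u≡4; β=3, v≡13 (mod 17); (4|17)=+1, (13|17)=+1; sign (−1)^0·+1^3·+1^2 = +1.
(a,b)_11: α=-4, u≡2; β=-1, v≡9 (mod 11); (2|11)=-1, (9|11)=+1; sign (−1)^0·-1^-1·+1^-4 = -1.
|Ram(14973, 121737)| = 2, even; anisotropic at {11, 23}.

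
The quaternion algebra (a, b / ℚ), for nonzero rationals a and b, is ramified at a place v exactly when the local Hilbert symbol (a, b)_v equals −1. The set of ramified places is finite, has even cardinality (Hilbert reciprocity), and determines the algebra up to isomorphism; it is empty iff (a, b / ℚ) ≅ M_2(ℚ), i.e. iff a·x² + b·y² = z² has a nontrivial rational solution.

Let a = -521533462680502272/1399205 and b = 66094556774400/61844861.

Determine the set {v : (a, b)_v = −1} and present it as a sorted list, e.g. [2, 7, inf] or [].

[7, 11, 13, 17]

Mod squares: a ≡ -36465, b ≡ 4641. Check v ∈ {∞, 2, 3, 5, 7, 11, 13, 17, 23}.
v=∞: -36465 < 0 and 4641 > 0  ⇒  (a,b)_∞ = +1.
v=2: v_2(a)=16, v_2(b)=18; units ≡ 7, 1 (mod 8); ε·ε+αω+βω = 1·0+16·0+18·0 ≡ 0  ⇒  (a,b)_2 = +1.
v=13: a=13^3·(≡9), b=13^-1·(≡2) mod 13; (9|13)=+1, (2|13)=-1; (−1)^{3·-1·6}·(+1)^-1·(-1)^3 = -1.
v=3: a=3^3·(≡1), b=3^5·(≡2) mod 3; (1|3)=+1, (2|3)=-1; (−1)^{3·5·1}·(+1)^5·(-1)^3 = +1.
v=7: a=7^2·(≡3), b=7^3·(≡5) mod 7; (3|7)=-1, (5|7)=-1; (−1)^{2·3·3}·(-1)^3·(-1)^2 = -1.
v=23: a=23^-4·(≡2), b=23^-4·(≡6) mod 23; (2|23)=+1, (6|23)=+1; (−1)^{-4·-4·11}·(+1)^-4·(+1)^-4 = +1.
v=11: a=11^5·(≡7), b=11^2·(≡7) mod 11; (7|11)=-1, (7|11)=-1; (−1)^{5·2·5}·(-1)^2·(-1)^5 = -1.
v=5: a=5^-1·(≡3), b=5^2·(≡1) mod 5; (3|5)=-1, (1|5)=+1; (−1)^{-1·2·2}·(-1)^2·(+1)^-1 = +1.
v=17: a=17^1·(≡6), b=17^-1·(≡8) mod 17; (6|17)=-1, (8|17)=+1; (−1)^{1·-1·8}·(-1)^-1·(+1)^1 = -1.
(-36465, 4641 / ℚ) ramifies at {7, 11, 13, 17}: a division algebra.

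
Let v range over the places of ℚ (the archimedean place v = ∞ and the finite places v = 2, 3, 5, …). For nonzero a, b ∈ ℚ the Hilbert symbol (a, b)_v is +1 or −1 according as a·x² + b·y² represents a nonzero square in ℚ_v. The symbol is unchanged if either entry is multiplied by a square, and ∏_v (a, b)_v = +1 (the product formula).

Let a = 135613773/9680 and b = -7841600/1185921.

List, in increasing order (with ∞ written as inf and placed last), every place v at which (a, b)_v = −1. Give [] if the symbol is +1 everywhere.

[23, 41]

Mod squares: a ≡ 89585, b ≡ -29. Check v ∈ {∞, 2, 3, 5, 11, 13, 19, 23, 29, 41}.
v=13: a=13^0·(≡6), b=13^2·(≡4) mod 13; (6|13)=-1, (4|13)=+1; (−1)^{0·2·6}·(-1)^2·(+1)^0 = +1.
v=41: a=41^1·(≡15), b=41^0·(≡26) mod 41; (15|41)=-1, (26|41)=-1; (−1)^{1·0·20}·(-1)^0·(-1)^1 = -1.
v=11: a=11^-2·(≡3), b=11^-4·(≡9) mod 11; (3|11)=+1, (9|11)=+1; (−1)^{-2·-4·5}·(+1)^-4·(+1)^-2 = +1.
v=3: a=3^2·(≡2), b=3^-4·(≡1) mod 3; (2|3)=-1, (1|3)=+1; (−1)^{2·-4·1}·(-1)^-4·(+1)^2 = +1.
v=5: a=5^-1·(≡3), b=5^2·(≡1) mod 5; (3|5)=-1, (1|5)=+1; (−1)^{-1·2·2}·(-1)^2·(+1)^-1 = +1.
v=19: a=19^1·(≡3), b=19^0·(≡17) mod 19; (3|19)=-1, (17|19)=+1; (−1)^{1·0·9}·(-1)^0·(+1)^1 = +1.
v=23: a=23^1·(≡2), b=23^0·(≡19) mod 23; (2|23)=+1, (19|23)=-1; (−1)^{1·0·11}·(+1)^0·(-1)^1 = -1.
v=∞: 89585 > 0 and -29 < 0  ⇒  (a,b)_∞ = +1.
v=29: a=29^2·(≡22), b=29^1·(≡24) mod 29; (22|29)=+1, (24|29)=+1; (−1)^{2·1·14}·(+1)^1·(+1)^2 = +1.
v=2: v_2(a)=-4, v_2(b)=6; units ≡ 1, 3 (mod 8); ε·ε+αω+βω = 0·1+-4·1+6·0 ≡ 0  ⇒  (a,b)_2 = +1.
|Ram(89585, -29)| = 2, even; anisotropic at {23, 41}.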